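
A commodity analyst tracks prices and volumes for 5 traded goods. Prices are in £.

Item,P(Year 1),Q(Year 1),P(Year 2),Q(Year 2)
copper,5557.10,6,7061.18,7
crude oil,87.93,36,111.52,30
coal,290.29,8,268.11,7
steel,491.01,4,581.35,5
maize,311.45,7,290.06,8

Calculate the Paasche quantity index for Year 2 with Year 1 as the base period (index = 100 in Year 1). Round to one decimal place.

Paasche quantity index uses current-period prices as weights.
ΣP(Year 2)·Q(Year 2) = 7061.18×7 + 111.52×30 + 268.11×7 + 581.35×5 + 290.06×8 = 49428.26 + 3345.6 + 1876.77 + 2906.75 + 2320.48 = 59877.86
ΣP(Year 2)·Q(Year 1) = 7061.18×6 + 111.52×36 + 268.11×8 + 581.35×4 + 290.06×7 = 42367.08 + 4014.72 + 2144.88 + 2325.4 + 2030.42 = 52882.5
Index = 59877.86 / 52882.5 × 100 = 113.2281

113.2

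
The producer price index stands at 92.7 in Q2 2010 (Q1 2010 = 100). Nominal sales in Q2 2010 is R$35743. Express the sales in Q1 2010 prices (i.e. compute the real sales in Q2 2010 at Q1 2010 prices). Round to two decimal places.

38557.71

Real = Nominal ÷ (Index/100) = 35743 ÷ (92.7/100)
     = 35743 ÷ 0.927 = 38557.7131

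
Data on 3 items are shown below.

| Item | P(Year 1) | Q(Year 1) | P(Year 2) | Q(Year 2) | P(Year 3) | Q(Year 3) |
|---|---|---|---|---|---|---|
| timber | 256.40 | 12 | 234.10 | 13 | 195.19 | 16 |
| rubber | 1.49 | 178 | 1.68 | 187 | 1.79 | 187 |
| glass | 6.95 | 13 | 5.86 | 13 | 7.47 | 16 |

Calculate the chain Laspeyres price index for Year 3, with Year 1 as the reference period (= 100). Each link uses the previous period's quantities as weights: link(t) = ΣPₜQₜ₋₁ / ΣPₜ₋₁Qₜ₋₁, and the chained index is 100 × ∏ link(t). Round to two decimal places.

80.23

Link Year 1→Year 2:
ΣP(Year 2)Q(Year 1) = 234.10×12 + 1.68×178 + 5.86×13 = 2809.2 + 299.04 + 76.18 = 3184.42
ΣP(Year 1)Q(Year 1) = 256.40×12 + 1.49×178 + 6.95×13 = 3076.8 + 265.22 + 90.35 = 3432.37
link = 3184.42/3432.37 = 0.927761
Link Year 2→Year 3:
ΣP(Year 3)Q(Year 2) = 195.19×13 + 1.79×187 + 7.47×13 = 2537.47 + 334.73 + 97.11 = 2969.31
ΣP(Year 2)Q(Year 2) = 234.10×13 + 1.68×187 + 5.86×13 = 3043.3 + 314.16 + 76.18 = 3433.64
link = 2969.31/3433.64 = 0.864770
Chained index = 100 × 0.927761 × 0.864770 = 80.2300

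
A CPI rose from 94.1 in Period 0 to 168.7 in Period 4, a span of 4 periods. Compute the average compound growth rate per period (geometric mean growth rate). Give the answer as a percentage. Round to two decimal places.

15.71%

Growth factor = (168.7/94.1)^(1/4) = (1.792774)^(1/4) = 1.157128
Growth rate = 1.157128 − 1 = 0.157128 = 15.7128%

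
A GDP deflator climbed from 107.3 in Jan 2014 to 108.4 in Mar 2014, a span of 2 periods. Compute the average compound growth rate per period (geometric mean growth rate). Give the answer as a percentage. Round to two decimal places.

0.51%

Growth factor = (108.4/107.3)^(1/2) = (1.010252)^(1/2) = 1.005113
Growth rate = 1.005113 − 1 = 0.005113 = 0.5113%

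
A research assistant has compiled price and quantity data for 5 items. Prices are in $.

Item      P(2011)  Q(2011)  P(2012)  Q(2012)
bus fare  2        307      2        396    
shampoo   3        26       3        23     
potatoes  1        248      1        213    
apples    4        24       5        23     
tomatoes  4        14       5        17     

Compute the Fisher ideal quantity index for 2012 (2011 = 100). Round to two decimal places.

Laspeyres component (base-period weights):
ΣP(2011)Q(2012) = 2×396 + 3×23 + 1×213 + 4×23 + 4×17 = 792 + 69 + 213 + 92 + 68 = 1234
ΣP(2011)Q(2011) = 2×307 + 3×26 + 1×248 + 4×24 + 4×14 = 614 + 78 + 248 + 96 + 56 = 1092
L = 1234 / 1092 × 100 = 113.0037
Paasche component (current-period weights):
ΣP(2012)Q(2012) = 2×396 + 3×23 + 1×213 + 5×23 + 5×17 = 792 + 69 + 213 + 115 + 85 = 1274
ΣP(2012)Q(2011) = 2×307 + 3×26 + 1×248 + 5×24 + 5×14 = 614 + 78 + 248 + 120 + 70 = 1130
P = 1274 / 1130 × 100 = 112.7434
Fisher = √(L × P) = √(113.0037 × 112.7434) = 112.8734

112.87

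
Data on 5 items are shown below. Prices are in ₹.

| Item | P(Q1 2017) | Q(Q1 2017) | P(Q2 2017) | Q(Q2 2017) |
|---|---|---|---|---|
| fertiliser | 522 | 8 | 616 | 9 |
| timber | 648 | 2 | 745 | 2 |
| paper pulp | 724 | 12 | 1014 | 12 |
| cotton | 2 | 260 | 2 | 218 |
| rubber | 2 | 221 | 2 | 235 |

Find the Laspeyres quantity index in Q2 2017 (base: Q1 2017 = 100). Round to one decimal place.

103.1

Laspeyres quantity index uses base-period prices as weights.
ΣP(Q1 2017)·Q(Q2 2017) = 522×9 + 648×2 + 724×12 + 2×218 + 2×235 = 4698 + 1296 + 8688 + 436 + 470 = 15588
ΣP(Q1 2017)·Q(Q1 2017) = 522×8 + 648×2 + 724×12 + 2×260 + 2×221 = 4176 + 1296 + 8688 + 520 + 442 = 15122
Index = 15588 / 15122 × 100 = 103.0816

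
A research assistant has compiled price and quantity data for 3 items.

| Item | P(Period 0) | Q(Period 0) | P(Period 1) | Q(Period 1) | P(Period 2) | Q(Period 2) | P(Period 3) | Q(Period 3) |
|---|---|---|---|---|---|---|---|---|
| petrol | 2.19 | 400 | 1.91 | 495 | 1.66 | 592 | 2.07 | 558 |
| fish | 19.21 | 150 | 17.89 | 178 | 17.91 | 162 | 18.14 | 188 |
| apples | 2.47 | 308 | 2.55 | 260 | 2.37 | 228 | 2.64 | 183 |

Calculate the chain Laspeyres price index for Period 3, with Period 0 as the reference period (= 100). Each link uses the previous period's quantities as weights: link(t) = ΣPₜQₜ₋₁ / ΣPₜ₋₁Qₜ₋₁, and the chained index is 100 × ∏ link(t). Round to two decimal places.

97.40

Link Period 0→Period 1:
ΣP(Period 1)Q(Period 0) = 1.91×400 + 17.89×150 + 2.55×308 = 764 + 2683.5 + 785.4 = 4232.9
ΣP(Period 0)Q(Period 0) = 2.19×400 + 19.21×150 + 2.47×308 = 876 + 2881.5 + 760.76 = 4518.26
link = 4232.9/4518.26 = 0.936843
Link Period 1→Period 2:
ΣP(Period 2)Q(Period 1) = 1.66×495 + 17.91×178 + 2.37×260 = 821.7 + 3187.98 + 616.2 = 4625.88
ΣP(Period 1)Q(Period 1) = 1.91×495 + 17.89×178 + 2.55×260 = 945.45 + 3184.42 + 663 = 4792.87
link = 4625.88/4792.87 = 0.965159
Link Period 2→Period 3:
ΣP(Period 3)Q(Period 2) = 2.07×592 + 18.14×162 + 2.64×228 = 1225.44 + 2938.68 + 601.92 = 4766.04
ΣP(Period 2)Q(Period 2) = 1.66×592 + 17.91×162 + 2.37×228 = 982.72 + 2901.42 + 540.36 = 4424.5
link = 4766.04/4424.5 = 1.077193
Chained index = 100 × 0.936843 × 0.965159 × 1.077193 = 97.4000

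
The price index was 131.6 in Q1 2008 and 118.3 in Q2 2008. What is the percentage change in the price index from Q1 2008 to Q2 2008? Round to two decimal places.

Change = (118.3 − 131.6) / 131.6 × 100
       = -13.3 / 131.6 × 100 = -10.1064%

-10.11%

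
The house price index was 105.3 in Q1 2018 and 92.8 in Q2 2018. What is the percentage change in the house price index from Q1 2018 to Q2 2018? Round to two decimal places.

Change = (92.8 − 105.3) / 105.3 × 100
       = -12.5 / 105.3 × 100 = -11.8708%

-11.87%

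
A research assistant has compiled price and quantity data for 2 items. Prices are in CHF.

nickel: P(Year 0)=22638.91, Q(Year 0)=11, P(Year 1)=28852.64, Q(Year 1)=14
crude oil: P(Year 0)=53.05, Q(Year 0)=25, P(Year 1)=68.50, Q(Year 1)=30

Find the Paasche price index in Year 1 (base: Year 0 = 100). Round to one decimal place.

127.5

Paasche price index uses current-period quantities as weights.
ΣP(Year 1)·Q(Year 1) = 28852.64×14 + 68.50×30 = 403936.96 + 2055 = 405991.96
ΣP(Year 0)·Q(Year 1) = 22638.91×14 + 53.05×30 = 316944.74 + 1591.5 = 318536.24
Index = 405991.96 / 318536.24 × 100 = 127.4555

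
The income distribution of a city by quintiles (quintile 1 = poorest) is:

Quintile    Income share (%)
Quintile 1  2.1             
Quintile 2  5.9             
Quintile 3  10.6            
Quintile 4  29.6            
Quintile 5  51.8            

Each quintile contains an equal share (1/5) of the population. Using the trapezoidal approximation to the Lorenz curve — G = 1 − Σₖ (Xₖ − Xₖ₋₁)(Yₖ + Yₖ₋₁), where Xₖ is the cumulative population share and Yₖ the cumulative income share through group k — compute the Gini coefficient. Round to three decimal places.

Cumulative income shares Yₖ: 0.0210, 0.0800, 0.1860, 0.4820, 1.0000
Σ (Xₖ−Xₖ₋₁)(Yₖ+Yₖ₋₁) = (1/5)(0.0210+0.0000) + (1/5)(0.0800+0.0210) + (1/5)(0.1860+0.0800) + (1/5)(0.4820+0.1860) + (1/5)(1.0000+0.4820)
  = 0.0042 + 0.0202 + 0.0532 + 0.1336 + 0.2964 = 0.5076
G = 1 − 0.5076 = 0.4924

0.492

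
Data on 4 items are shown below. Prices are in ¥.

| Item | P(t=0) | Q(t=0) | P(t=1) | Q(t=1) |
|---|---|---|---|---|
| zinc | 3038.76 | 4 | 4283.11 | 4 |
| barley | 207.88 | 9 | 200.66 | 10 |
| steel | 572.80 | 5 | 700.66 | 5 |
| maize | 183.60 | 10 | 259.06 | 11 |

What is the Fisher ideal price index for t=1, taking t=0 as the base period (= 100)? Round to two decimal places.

Laspeyres component (base-period weights):
ΣP(t=1)Q(t=0) = 4283.11×4 + 200.66×9 + 700.66×5 + 259.06×10 = 17132.44 + 1805.94 + 3503.3 + 2590.6 = 25032.28
ΣP(t=0)Q(t=0) = 3038.76×4 + 207.88×9 + 572.80×5 + 183.60×10 = 12155.04 + 1870.92 + 2864 + 1836 = 18725.96
L = 25032.28 / 18725.96 × 100 = 133.6769
Paasche component (current-period weights):
ΣP(t=1)Q(t=1) = 4283.11×4 + 200.66×10 + 700.66×5 + 259.06×11 = 17132.44 + 2006.6 + 3503.3 + 2849.66 = 25492
ΣP(t=0)Q(t=1) = 3038.76×4 + 207.88×10 + 572.80×5 + 183.60×11 = 12155.04 + 2078.8 + 2864 + 2019.6 = 19117.44
P = 25492 / 19117.44 × 100 = 133.3442
Fisher = √(L × P) = √(133.6769 × 133.3442) = 133.5104

133.51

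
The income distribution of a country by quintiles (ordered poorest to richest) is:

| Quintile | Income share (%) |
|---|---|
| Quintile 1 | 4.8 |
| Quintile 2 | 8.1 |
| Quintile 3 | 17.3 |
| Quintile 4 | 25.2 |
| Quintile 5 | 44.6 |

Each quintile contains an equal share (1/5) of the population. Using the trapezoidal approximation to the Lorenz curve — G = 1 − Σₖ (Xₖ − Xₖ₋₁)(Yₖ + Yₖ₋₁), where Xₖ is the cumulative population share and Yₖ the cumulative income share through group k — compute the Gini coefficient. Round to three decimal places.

Cumulative income shares Yₖ: 0.0480, 0.1290, 0.3020, 0.5540, 1.0000
Σ (Xₖ−Xₖ₋₁)(Yₖ+Yₖ₋₁) = (1/5)(0.0480+0.0000) + (1/5)(0.1290+0.0480) + (1/5)(0.3020+0.1290) + (1/5)(0.5540+0.3020) + (1/5)(1.0000+0.5540)
  = 0.0096 + 0.0354 + 0.0862 + 0.1712 + 0.3108 = 0.6132
G = 1 − 0.6132 = 0.3868

0.387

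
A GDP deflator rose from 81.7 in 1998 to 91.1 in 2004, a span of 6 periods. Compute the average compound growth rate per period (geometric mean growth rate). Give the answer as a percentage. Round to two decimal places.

Growth factor = (91.1/81.7)^(1/6) = (1.115055)^(1/6) = 1.018316
Growth rate = 1.018316 − 1 = 0.018316 = 1.8316%

1.83%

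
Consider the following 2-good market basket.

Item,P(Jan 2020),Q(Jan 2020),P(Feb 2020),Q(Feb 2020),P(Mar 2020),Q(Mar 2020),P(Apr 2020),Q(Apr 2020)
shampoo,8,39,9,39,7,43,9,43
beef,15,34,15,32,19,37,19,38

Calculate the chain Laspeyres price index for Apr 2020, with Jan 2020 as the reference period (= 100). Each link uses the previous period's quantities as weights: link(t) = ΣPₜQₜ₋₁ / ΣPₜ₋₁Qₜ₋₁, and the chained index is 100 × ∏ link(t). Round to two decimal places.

120.56

Link Jan 2020→Feb 2020:
ΣP(Feb 2020)Q(Jan 2020) = 9×39 + 15×34 = 351 + 510 = 861
ΣP(Jan 2020)Q(Jan 2020) = 8×39 + 15×34 = 312 + 510 = 822
link = 861/822 = 1.047445
Link Feb 2020→Mar 2020:
ΣP(Mar 2020)Q(Feb 2020) = 7×39 + 19×32 = 273 + 608 = 881
ΣP(Feb 2020)Q(Feb 2020) = 9×39 + 15×32 = 351 + 480 = 831
link = 881/831 = 1.060168
Link Mar 2020→Apr 2020:
ΣP(Apr 2020)Q(Mar 2020) = 9×43 + 19×37 = 387 + 703 = 1090
ΣP(Mar 2020)Q(Mar 2020) = 7×43 + 19×37 = 301 + 703 = 1004
link = 1090/1004 = 1.085657
Chained index = 100 × 1.047445 × 1.060168 × 1.085657 = 120.5588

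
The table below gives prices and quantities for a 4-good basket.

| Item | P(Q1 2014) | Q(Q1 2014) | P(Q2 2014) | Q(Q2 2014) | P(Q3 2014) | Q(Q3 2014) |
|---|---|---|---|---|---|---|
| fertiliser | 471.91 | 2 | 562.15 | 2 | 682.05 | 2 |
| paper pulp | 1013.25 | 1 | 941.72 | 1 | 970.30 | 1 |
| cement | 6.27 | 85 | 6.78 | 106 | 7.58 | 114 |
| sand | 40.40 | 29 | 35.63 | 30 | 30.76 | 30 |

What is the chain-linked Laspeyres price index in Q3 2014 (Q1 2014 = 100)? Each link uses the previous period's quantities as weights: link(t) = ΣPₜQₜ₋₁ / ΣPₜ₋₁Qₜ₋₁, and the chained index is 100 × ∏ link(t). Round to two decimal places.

Link Q1 2014→Q2 2014:
ΣP(Q2 2014)Q(Q1 2014) = 562.15×2 + 941.72×1 + 6.78×85 + 35.63×29 = 1124.3 + 941.72 + 576.3 + 1033.27 = 3675.59
ΣP(Q1 2014)Q(Q1 2014) = 471.91×2 + 1013.25×1 + 6.27×85 + 40.40×29 = 943.82 + 1013.25 + 532.95 + 1171.6 = 3661.62
link = 3675.59/3661.62 = 1.003815
Link Q2 2014→Q3 2014:
ΣP(Q3 2014)Q(Q2 2014) = 682.05×2 + 970.30×1 + 7.58×106 + 30.76×30 = 1364.1 + 970.3 + 803.48 + 922.8 = 4060.68
ΣP(Q2 2014)Q(Q2 2014) = 562.15×2 + 941.72×1 + 6.78×106 + 35.63×30 = 1124.3 + 941.72 + 718.68 + 1068.9 = 3853.6
link = 4060.68/3853.6 = 1.053737
Chained index = 100 × 1.003815 × 1.053737 = 105.7757

105.78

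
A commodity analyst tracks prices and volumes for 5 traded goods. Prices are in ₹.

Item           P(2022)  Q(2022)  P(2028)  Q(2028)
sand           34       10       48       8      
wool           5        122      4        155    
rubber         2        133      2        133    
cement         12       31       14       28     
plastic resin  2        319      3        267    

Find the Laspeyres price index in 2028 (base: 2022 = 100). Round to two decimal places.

Laspeyres price index uses base-period quantities as weights.
ΣP(2028)·Q(2022) = 48×10 + 4×122 + 2×133 + 14×31 + 3×319 = 480 + 488 + 266 + 434 + 957 = 2625
ΣP(2022)·Q(2022) = 34×10 + 5×122 + 2×133 + 12×31 + 2×319 = 340 + 610 + 266 + 372 + 638 = 2226
Index = 2625 / 2226 × 100 = 117.9245

117.92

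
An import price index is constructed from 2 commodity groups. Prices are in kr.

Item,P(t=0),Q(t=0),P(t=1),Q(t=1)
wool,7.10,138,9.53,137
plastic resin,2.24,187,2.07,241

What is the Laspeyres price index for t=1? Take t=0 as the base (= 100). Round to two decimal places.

Laspeyres price index uses base-period quantities as weights.
ΣP(t=1)·Q(t=0) = 9.53×138 + 2.07×187 = 1315.14 + 387.09 = 1702.23
ΣP(t=0)·Q(t=0) = 7.10×138 + 2.24×187 = 979.8 + 418.88 = 1398.68
Index = 1702.23 / 1398.68 × 100 = 121.7026

121.70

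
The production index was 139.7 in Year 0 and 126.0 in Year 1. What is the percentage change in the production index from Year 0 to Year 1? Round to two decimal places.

Change = (126.0 − 139.7) / 139.7 × 100
       = -13.7 / 139.7 × 100 = -9.8067%

-9.81%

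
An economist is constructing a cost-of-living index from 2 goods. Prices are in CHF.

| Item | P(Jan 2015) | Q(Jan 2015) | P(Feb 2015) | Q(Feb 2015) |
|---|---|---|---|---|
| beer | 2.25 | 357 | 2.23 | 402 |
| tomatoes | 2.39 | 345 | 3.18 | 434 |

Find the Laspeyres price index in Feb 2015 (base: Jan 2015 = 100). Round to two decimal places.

116.30

Laspeyres price index uses base-period quantities as weights.
ΣP(Feb 2015)·Q(Jan 2015) = 2.23×357 + 3.18×345 = 796.11 + 1097.1 = 1893.21
ΣP(Jan 2015)·Q(Jan 2015) = 2.25×357 + 2.39×345 = 803.25 + 824.55 = 1627.8
Index = 1893.21 / 1627.8 × 100 = 116.3048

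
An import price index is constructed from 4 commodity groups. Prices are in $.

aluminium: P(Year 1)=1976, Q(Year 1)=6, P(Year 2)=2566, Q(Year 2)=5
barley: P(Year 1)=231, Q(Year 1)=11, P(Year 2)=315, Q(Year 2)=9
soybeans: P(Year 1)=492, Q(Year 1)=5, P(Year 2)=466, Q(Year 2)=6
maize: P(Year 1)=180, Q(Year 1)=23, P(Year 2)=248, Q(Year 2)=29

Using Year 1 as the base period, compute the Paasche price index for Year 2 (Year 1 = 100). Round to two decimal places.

Paasche price index uses current-period quantities as weights.
ΣP(Year 2)·Q(Year 2) = 2566×5 + 315×9 + 466×6 + 248×29 = 12830 + 2835 + 2796 + 7192 = 25653
ΣP(Year 1)·Q(Year 2) = 1976×5 + 231×9 + 492×6 + 180×29 = 9880 + 2079 + 2952 + 5220 = 20131
Index = 25653 / 20131 × 100 = 127.4303

127.43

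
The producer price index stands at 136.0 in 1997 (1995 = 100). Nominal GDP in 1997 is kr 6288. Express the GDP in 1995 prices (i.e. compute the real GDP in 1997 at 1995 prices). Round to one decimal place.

Real = Nominal ÷ (Index/100) = 6288 ÷ (136.0/100)
     = 6288 ÷ 1.360 = 4623.5294

4623.5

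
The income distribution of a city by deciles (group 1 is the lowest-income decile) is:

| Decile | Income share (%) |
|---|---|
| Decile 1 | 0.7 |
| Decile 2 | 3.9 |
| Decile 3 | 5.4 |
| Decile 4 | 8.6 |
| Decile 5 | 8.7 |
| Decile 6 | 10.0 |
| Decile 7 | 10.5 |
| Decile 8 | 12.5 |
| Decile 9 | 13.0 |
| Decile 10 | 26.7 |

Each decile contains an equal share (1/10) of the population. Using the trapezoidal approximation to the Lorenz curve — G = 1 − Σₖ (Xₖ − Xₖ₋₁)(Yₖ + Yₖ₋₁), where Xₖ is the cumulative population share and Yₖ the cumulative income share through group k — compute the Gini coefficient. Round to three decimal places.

0.340

Cumulative income shares Yₖ: 0.0070, 0.0460, 0.1000, 0.1860, 0.2730, 0.3730, 0.4780, 0.6030, 0.7330, 1.0000
Σ (Xₖ−Xₖ₋₁)(Yₖ+Yₖ₋₁) = (1/10)(0.0070+0.0000) + (1/10)(0.0460+0.0070) + (1/10)(0.1000+0.0460) + (1/10)(0.1860+0.1000) + (1/10)(0.2730+0.1860) + (1/10)(0.3730+0.2730) + (1/10)(0.4780+0.3730) + (1/10)(0.6030+0.4780) + (1/10)(0.7330+0.6030) + (1/10)(1.0000+0.7330)
  = 0.0007 + 0.0053 + 0.0146 + 0.0286 + 0.0459 + 0.0646 + 0.0851 + 0.1081 + 0.1336 + 0.1733 = 0.6598
G = 1 − 0.6598 = 0.3402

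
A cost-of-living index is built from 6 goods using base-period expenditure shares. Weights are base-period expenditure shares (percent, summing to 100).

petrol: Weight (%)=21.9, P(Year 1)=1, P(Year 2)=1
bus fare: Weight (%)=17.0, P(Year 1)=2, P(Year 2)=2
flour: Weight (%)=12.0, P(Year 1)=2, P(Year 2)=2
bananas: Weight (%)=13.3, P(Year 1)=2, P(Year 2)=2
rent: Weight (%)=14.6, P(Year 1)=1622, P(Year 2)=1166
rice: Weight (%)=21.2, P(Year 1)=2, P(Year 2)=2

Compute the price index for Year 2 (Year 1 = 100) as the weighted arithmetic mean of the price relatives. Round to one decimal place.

petrol: 21.9 × (1/1) = 21.9 × 1.000000 = 21.9000
bus fare: 17.0 × (2/2) = 17.0 × 1.000000 = 17.0000
flour: 12.0 × (2/2) = 12.0 × 1.000000 = 12.0000
bananas: 13.3 × (2/2) = 13.3 × 1.000000 = 13.3000
rent: 14.6 × (1166/1622) = 14.6 × 0.718866 = 10.4954
rice: 21.2 × (2/2) = 21.2 × 1.000000 = 21.2000
Index = Σ wᵢ·(p₁ᵢ/p₀ᵢ) = 21.9000 + 17.0000 + 12.0000 + 13.3000 + 10.4954 + 21.2000 = 95.8954

95.9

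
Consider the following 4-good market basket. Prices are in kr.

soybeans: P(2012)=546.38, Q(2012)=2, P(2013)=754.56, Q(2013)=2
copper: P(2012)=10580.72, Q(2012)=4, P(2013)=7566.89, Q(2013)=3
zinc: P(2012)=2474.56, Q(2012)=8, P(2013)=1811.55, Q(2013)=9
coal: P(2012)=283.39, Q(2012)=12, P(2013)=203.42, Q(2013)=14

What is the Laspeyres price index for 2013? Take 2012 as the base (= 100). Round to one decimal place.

Laspeyres price index uses base-period quantities as weights.
ΣP(2013)·Q(2012) = 754.56×2 + 7566.89×4 + 1811.55×8 + 203.42×12 = 1509.12 + 30267.56 + 14492.4 + 2441.04 = 48710.12
ΣP(2012)·Q(2012) = 546.38×2 + 10580.72×4 + 2474.56×8 + 283.39×12 = 1092.76 + 42322.88 + 19796.48 + 3400.68 = 66612.8
Index = 48710.12 / 66612.8 × 100 = 73.1243

73.1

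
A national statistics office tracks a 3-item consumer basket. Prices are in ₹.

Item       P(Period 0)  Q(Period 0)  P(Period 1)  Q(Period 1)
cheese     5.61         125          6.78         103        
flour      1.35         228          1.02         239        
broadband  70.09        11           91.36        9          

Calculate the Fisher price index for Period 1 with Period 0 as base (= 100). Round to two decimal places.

Laspeyres component (base-period weights):
ΣP(Period 1)Q(Period 0) = 6.78×125 + 1.02×228 + 91.36×11 = 847.5 + 232.56 + 1004.96 = 2085.02
ΣP(Period 0)Q(Period 0) = 5.61×125 + 1.35×228 + 70.09×11 = 701.25 + 307.8 + 770.99 = 1780.04
L = 2085.02 / 1780.04 × 100 = 117.1333
Paasche component (current-period weights):
ΣP(Period 1)Q(Period 1) = 6.78×103 + 1.02×239 + 91.36×9 = 698.34 + 243.78 + 822.24 = 1764.36
ΣP(Period 0)Q(Period 1) = 5.61×103 + 1.35×239 + 70.09×9 = 577.83 + 322.65 + 630.81 = 1531.29
P = 1764.36 / 1531.29 × 100 = 115.2205
Fisher = √(L × P) = √(117.1333 × 115.2205) = 116.1730

116.17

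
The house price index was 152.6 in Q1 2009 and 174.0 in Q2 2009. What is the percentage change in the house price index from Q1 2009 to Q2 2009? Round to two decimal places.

Change = (174.0 − 152.6) / 152.6 × 100
       = 21.4 / 152.6 × 100 = 14.0236%

14.02%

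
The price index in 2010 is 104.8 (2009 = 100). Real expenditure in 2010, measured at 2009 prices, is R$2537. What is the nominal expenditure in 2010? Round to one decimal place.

Nominal = Real × (Index/100) = 2537 × (104.8/100)
        = 2537 × 1.048 = 2658.7760

2658.8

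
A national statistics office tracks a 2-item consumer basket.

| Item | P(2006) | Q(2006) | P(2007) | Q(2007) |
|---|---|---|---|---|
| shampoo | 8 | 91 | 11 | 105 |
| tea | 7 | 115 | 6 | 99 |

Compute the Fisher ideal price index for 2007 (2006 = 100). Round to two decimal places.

Laspeyres component (base-period weights):
ΣP(2007)Q(2006) = 11×91 + 6×115 = 1001 + 690 = 1691
ΣP(2006)Q(2006) = 8×91 + 7×115 = 728 + 805 = 1533
L = 1691 / 1533 × 100 = 110.3066
Paasche component (current-period weights):
ΣP(2007)Q(2007) = 11×105 + 6×99 = 1155 + 594 = 1749
ΣP(2006)Q(2007) = 8×105 + 7×99 = 840 + 693 = 1533
P = 1749 / 1533 × 100 = 114.0900
Fisher = √(L × P) = √(110.3066 × 114.0900) = 112.1824

112.18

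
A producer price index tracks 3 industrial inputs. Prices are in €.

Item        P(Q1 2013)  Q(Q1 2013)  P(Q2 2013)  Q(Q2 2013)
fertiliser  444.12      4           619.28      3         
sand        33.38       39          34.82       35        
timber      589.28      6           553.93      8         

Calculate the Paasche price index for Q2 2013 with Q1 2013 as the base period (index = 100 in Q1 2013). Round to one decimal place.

104.1

Paasche price index uses current-period quantities as weights.
ΣP(Q2 2013)·Q(Q2 2013) = 619.28×3 + 34.82×35 + 553.93×8 = 1857.84 + 1218.7 + 4431.44 = 7507.98
ΣP(Q1 2013)·Q(Q2 2013) = 444.12×3 + 33.38×35 + 589.28×8 = 1332.36 + 1168.3 + 4714.24 = 7214.9
Index = 7507.98 / 7214.9 × 100 = 104.0621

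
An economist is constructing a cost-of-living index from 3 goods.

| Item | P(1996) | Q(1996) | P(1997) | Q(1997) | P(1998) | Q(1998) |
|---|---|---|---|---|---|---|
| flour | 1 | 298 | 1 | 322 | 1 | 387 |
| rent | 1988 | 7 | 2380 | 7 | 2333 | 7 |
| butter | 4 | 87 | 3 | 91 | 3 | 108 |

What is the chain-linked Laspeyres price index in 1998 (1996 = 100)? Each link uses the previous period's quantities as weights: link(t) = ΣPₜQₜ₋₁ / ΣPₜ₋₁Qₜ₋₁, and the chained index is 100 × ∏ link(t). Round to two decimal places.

Link 1996→1997:
ΣP(1997)Q(1996) = 1×298 + 2380×7 + 3×87 = 298 + 16660 + 261 = 17219
ΣP(1996)Q(1996) = 1×298 + 1988×7 + 4×87 = 298 + 13916 + 348 = 14562
link = 17219/14562 = 1.182461
Link 1997→1998:
ΣP(1998)Q(1997) = 1×322 + 2333×7 + 3×91 = 322 + 16331 + 273 = 16926
ΣP(1997)Q(1997) = 1×322 + 2380×7 + 3×91 = 322 + 16660 + 273 = 17255
link = 16926/17255 = 0.980933
Chained index = 100 × 1.182461 × 0.980933 = 115.9915

115.99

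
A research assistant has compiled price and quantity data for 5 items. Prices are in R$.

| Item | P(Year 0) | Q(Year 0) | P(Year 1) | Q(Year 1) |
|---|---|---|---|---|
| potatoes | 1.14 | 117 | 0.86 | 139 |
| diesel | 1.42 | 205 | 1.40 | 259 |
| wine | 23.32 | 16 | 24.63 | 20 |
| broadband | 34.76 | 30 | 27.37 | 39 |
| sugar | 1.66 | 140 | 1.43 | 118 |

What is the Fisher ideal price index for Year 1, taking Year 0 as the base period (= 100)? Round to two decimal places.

86.94

Laspeyres component (base-period weights):
ΣP(Year 1)Q(Year 0) = 0.86×117 + 1.40×205 + 24.63×16 + 27.37×30 + 1.43×140 = 100.62 + 287 + 394.08 + 821.1 + 200.2 = 1803
ΣP(Year 0)Q(Year 0) = 1.14×117 + 1.42×205 + 23.32×16 + 34.76×30 + 1.66×140 = 133.38 + 291.1 + 373.12 + 1042.8 + 232.4 = 2072.8
L = 1803 / 2072.8 × 100 = 86.9838
Paasche component (current-period weights):
ΣP(Year 1)Q(Year 1) = 0.86×139 + 1.40×259 + 24.63×20 + 27.37×39 + 1.43×118 = 119.54 + 362.6 + 492.6 + 1067.43 + 168.74 = 2210.91
ΣP(Year 0)Q(Year 1) = 1.14×139 + 1.42×259 + 23.32×20 + 34.76×39 + 1.66×118 = 158.46 + 367.78 + 466.4 + 1355.64 + 195.88 = 2544.16
P = 2210.91 / 2544.16 × 100 = 86.9014
Fisher = √(L × P) = √(86.9838 × 86.9014) = 86.9426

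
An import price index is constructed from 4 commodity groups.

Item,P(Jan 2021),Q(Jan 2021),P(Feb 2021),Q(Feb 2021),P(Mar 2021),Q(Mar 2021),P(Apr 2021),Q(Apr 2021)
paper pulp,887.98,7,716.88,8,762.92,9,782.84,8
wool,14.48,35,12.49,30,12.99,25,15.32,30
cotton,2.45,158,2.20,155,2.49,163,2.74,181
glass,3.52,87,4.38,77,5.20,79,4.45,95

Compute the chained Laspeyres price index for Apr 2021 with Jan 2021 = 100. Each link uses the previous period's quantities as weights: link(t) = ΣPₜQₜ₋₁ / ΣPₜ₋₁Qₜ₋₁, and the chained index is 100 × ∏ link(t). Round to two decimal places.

Link Jan 2021→Feb 2021:
ΣP(Feb 2021)Q(Jan 2021) = 716.88×7 + 12.49×35 + 2.20×158 + 4.38×87 = 5018.16 + 437.15 + 347.6 + 381.06 = 6183.97
ΣP(Jan 2021)Q(Jan 2021) = 887.98×7 + 14.48×35 + 2.45×158 + 3.52×87 = 6215.86 + 506.8 + 387.1 + 306.24 = 7416
link = 6183.97/7416 = 0.833869
Link Feb 2021→Mar 2021:
ΣP(Mar 2021)Q(Feb 2021) = 762.92×8 + 12.99×30 + 2.49×155 + 5.20×77 = 6103.36 + 389.7 + 385.95 + 400.4 = 7279.41
ΣP(Feb 2021)Q(Feb 2021) = 716.88×8 + 12.49×30 + 2.20×155 + 4.38×77 = 5735.04 + 374.7 + 341 + 337.26 = 6788
link = 7279.41/6788 = 1.072394
Link Mar 2021→Apr 2021:
ΣP(Apr 2021)Q(Mar 2021) = 782.84×9 + 15.32×25 + 2.74×163 + 4.45×79 = 7045.56 + 383 + 446.62 + 351.55 = 8226.73
ΣP(Mar 2021)Q(Mar 2021) = 762.92×9 + 12.99×25 + 2.49×163 + 5.20×79 = 6866.28 + 324.75 + 405.87 + 410.8 = 8007.7
link = 8226.73/8007.7 = 1.027352
Chained index = 100 × 0.833869 × 1.072394 × 1.027352 = 91.8695

91.87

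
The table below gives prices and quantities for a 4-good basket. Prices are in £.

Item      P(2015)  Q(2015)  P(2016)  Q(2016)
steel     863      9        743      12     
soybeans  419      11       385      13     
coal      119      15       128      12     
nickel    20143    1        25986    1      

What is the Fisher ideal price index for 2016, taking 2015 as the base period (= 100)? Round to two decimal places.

Laspeyres component (base-period weights):
ΣP(2016)Q(2015) = 743×9 + 385×11 + 128×15 + 25986×1 = 6687 + 4235 + 1920 + 25986 = 38828
ΣP(2015)Q(2015) = 863×9 + 419×11 + 119×15 + 20143×1 = 7767 + 4609 + 1785 + 20143 = 34304
L = 38828 / 34304 × 100 = 113.1880
Paasche component (current-period weights):
ΣP(2016)Q(2016) = 743×12 + 385×13 + 128×12 + 25986×1 = 8916 + 5005 + 1536 + 25986 = 41443
ΣP(2015)Q(2016) = 863×12 + 419×13 + 119×12 + 20143×1 = 10356 + 5447 + 1428 + 20143 = 37374
P = 41443 / 37374 × 100 = 110.8872
Fisher = √(L × P) = √(113.1880 × 110.8872) = 112.0317

112.03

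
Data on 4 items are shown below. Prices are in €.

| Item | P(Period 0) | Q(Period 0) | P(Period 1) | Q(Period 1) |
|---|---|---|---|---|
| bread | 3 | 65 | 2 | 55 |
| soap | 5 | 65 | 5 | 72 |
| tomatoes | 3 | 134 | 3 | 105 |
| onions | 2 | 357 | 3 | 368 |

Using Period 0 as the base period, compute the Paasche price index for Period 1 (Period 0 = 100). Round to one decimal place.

119.9

Paasche price index uses current-period quantities as weights.
ΣP(Period 1)·Q(Period 1) = 2×55 + 5×72 + 3×105 + 3×368 = 110 + 360 + 315 + 1104 = 1889
ΣP(Period 0)·Q(Period 1) = 3×55 + 5×72 + 3×105 + 2×368 = 165 + 360 + 315 + 736 = 1576
Index = 1889 / 1576 × 100 = 119.8604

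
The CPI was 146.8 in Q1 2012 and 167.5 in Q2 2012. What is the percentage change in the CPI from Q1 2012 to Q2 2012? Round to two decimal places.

14.10%

Change = (167.5 − 146.8) / 146.8 × 100
       = 20.7 / 146.8 × 100 = 14.1008%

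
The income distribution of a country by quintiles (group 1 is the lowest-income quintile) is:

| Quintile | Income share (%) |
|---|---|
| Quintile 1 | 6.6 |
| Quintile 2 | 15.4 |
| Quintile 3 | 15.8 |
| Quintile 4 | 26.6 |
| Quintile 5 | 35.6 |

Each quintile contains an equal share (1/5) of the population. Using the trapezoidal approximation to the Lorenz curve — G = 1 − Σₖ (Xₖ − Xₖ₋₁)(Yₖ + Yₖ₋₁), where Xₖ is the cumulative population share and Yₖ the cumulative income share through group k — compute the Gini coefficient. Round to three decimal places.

0.277

Cumulative income shares Yₖ: 0.0660, 0.2200, 0.3780, 0.6440, 1.0000
Σ (Xₖ−Xₖ₋₁)(Yₖ+Yₖ₋₁) = (1/5)(0.0660+0.0000) + (1/5)(0.2200+0.0660) + (1/5)(0.3780+0.2200) + (1/5)(0.6440+0.3780) + (1/5)(1.0000+0.6440)
  = 0.0132 + 0.0572 + 0.1196 + 0.2044 + 0.3288 = 0.7232
G = 1 − 0.7232 = 0.2768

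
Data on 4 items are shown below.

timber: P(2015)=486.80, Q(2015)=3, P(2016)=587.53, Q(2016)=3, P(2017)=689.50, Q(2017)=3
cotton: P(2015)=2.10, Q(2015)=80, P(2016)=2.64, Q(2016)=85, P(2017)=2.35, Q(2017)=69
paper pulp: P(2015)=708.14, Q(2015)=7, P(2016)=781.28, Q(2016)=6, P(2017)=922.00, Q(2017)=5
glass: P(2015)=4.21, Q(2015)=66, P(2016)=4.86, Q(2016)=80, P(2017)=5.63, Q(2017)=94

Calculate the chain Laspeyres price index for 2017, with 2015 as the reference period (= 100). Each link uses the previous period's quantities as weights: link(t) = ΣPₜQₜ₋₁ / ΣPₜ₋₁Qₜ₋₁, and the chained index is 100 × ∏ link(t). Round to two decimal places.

132.13

Link 2015→2016:
ΣP(2016)Q(2015) = 587.53×3 + 2.64×80 + 781.28×7 + 4.86×66 = 1762.59 + 211.2 + 5468.96 + 320.76 = 7763.51
ΣP(2015)Q(2015) = 486.80×3 + 2.10×80 + 708.14×7 + 4.21×66 = 1460.4 + 168 + 4956.98 + 277.86 = 6863.24
link = 7763.51/6863.24 = 1.131173
Link 2016→2017:
ΣP(2017)Q(2016) = 689.50×3 + 2.35×85 + 922.00×6 + 5.63×80 = 2068.5 + 199.75 + 5532 + 450.4 = 8250.65
ΣP(2016)Q(2016) = 587.53×3 + 2.64×85 + 781.28×6 + 4.86×80 = 1762.59 + 224.4 + 4687.68 + 388.8 = 7063.47
link = 8250.65/7063.47 = 1.168073
Chained index = 100 × 1.131173 × 1.168073 = 132.1293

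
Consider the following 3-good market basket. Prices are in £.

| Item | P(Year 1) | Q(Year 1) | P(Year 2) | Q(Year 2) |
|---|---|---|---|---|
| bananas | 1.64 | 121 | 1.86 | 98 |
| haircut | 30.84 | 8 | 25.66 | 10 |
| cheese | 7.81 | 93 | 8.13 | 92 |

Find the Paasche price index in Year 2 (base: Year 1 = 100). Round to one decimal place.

99.9

Paasche price index uses current-period quantities as weights.
ΣP(Year 2)·Q(Year 2) = 1.86×98 + 25.66×10 + 8.13×92 = 182.28 + 256.6 + 747.96 = 1186.84
ΣP(Year 1)·Q(Year 2) = 1.64×98 + 30.84×10 + 7.81×92 = 160.72 + 308.4 + 718.52 = 1187.64
Index = 1186.84 / 1187.64 × 100 = 99.9326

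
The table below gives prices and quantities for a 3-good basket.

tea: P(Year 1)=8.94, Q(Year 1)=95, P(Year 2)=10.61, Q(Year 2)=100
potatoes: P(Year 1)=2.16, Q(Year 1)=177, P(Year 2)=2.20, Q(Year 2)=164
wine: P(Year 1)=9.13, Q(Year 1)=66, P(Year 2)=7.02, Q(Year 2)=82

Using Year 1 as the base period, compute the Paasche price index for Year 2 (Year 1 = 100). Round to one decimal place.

100.0

Paasche price index uses current-period quantities as weights.
ΣP(Year 2)·Q(Year 2) = 10.61×100 + 2.20×164 + 7.02×82 = 1061 + 360.8 + 575.64 = 1997.44
ΣP(Year 1)·Q(Year 2) = 8.94×100 + 2.16×164 + 9.13×82 = 894 + 354.24 + 748.66 = 1996.9
Index = 1997.44 / 1996.9 × 100 = 100.0270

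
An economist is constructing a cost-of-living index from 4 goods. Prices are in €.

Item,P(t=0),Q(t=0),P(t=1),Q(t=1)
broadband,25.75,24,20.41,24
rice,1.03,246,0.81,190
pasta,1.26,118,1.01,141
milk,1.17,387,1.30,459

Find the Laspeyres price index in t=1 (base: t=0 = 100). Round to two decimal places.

Laspeyres price index uses base-period quantities as weights.
ΣP(t=1)·Q(t=0) = 20.41×24 + 0.81×246 + 1.01×118 + 1.30×387 = 489.84 + 199.26 + 119.18 + 503.1 = 1311.38
ΣP(t=0)·Q(t=0) = 25.75×24 + 1.03×246 + 1.26×118 + 1.17×387 = 618 + 253.38 + 148.68 + 452.79 = 1472.85
Index = 1311.38 / 1472.85 × 100 = 89.0369

89.04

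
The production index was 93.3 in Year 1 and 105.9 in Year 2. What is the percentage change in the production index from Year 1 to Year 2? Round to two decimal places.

Change = (105.9 − 93.3) / 93.3 × 100
       = 12.6 / 93.3 × 100 = 13.5048%

13.50%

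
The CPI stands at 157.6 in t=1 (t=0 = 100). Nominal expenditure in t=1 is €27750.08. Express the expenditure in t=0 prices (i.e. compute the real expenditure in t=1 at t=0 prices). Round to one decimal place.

17607.9

Real = Nominal ÷ (Index/100) = 27750.08 ÷ (157.6/100)
     = 27750.08 ÷ 1.576 = 17607.9188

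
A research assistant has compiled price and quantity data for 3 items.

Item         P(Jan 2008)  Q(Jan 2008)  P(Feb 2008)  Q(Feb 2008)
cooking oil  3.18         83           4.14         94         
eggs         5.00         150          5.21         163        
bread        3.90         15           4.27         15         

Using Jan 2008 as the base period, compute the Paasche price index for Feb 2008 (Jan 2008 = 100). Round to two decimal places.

Paasche price index uses current-period quantities as weights.
ΣP(Feb 2008)·Q(Feb 2008) = 4.14×94 + 5.21×163 + 4.27×15 = 389.16 + 849.23 + 64.05 = 1302.44
ΣP(Jan 2008)·Q(Feb 2008) = 3.18×94 + 5.00×163 + 3.90×15 = 298.92 + 815 + 58.5 = 1172.42
Index = 1302.44 / 1172.42 × 100 = 111.0899

111.09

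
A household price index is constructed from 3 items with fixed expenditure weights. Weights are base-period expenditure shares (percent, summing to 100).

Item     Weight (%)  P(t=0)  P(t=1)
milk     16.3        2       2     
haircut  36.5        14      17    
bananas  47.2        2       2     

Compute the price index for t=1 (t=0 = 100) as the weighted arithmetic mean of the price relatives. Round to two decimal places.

107.82

milk: 16.3 × (2/2) = 16.3 × 1.000000 = 16.3000
haircut: 36.5 × (17/14) = 36.5 × 1.214286 = 44.3214
bananas: 47.2 × (2/2) = 47.2 × 1.000000 = 47.2000
Index = Σ wᵢ·(p₁ᵢ/p₀ᵢ) = 16.3000 + 44.3214 + 47.2000 = 107.8214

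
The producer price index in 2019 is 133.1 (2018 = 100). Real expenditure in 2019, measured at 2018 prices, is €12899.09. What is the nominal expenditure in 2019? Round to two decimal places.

17168.69

Nominal = Real × (Index/100) = 12899.09 × (133.1/100)
        = 12899.09 × 1.331 = 17168.6888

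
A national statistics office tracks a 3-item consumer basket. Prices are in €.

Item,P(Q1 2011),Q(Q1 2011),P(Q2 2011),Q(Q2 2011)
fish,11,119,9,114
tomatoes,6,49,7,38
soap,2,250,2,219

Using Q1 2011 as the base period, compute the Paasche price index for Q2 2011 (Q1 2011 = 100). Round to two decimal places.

Paasche price index uses current-period quantities as weights.
ΣP(Q2 2011)·Q(Q2 2011) = 9×114 + 7×38 + 2×219 = 1026 + 266 + 438 = 1730
ΣP(Q1 2011)·Q(Q2 2011) = 11×114 + 6×38 + 2×219 = 1254 + 228 + 438 = 1920
Index = 1730 / 1920 × 100 = 90.1042

90.10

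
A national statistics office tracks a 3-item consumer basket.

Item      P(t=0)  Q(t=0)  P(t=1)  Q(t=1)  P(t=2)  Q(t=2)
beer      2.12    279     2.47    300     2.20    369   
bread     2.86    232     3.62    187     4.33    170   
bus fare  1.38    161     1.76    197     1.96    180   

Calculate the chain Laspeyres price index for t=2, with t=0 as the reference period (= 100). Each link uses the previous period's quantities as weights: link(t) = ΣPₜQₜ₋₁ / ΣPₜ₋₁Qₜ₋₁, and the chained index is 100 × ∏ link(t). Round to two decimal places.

Link t=0→t=1:
ΣP(t=1)Q(t=0) = 2.47×279 + 3.62×232 + 1.76×161 = 689.13 + 839.84 + 283.36 = 1812.33
ΣP(t=0)Q(t=0) = 2.12×279 + 2.86×232 + 1.38×161 = 591.48 + 663.52 + 222.18 = 1477.18
link = 1812.33/1477.18 = 1.226885
Link t=1→t=2:
ΣP(t=2)Q(t=1) = 2.20×300 + 4.33×187 + 1.96×197 = 660 + 809.71 + 386.12 = 1855.83
ΣP(t=1)Q(t=1) = 2.47×300 + 3.62×187 + 1.76×197 = 741 + 676.94 + 346.72 = 1764.66
link = 1855.83/1764.66 = 1.051664
Chained index = 100 × 1.226885 × 1.051664 = 129.0271

129.03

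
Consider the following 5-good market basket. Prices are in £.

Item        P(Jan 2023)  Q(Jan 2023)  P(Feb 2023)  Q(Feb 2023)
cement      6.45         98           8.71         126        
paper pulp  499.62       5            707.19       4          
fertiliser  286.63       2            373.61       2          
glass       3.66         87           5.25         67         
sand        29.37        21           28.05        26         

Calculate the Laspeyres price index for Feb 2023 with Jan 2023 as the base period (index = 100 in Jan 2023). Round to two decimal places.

133.28

Laspeyres price index uses base-period quantities as weights.
ΣP(Feb 2023)·Q(Jan 2023) = 8.71×98 + 707.19×5 + 373.61×2 + 5.25×87 + 28.05×21 = 853.58 + 3535.95 + 747.22 + 456.75 + 589.05 = 6182.55
ΣP(Jan 2023)·Q(Jan 2023) = 6.45×98 + 499.62×5 + 286.63×2 + 3.66×87 + 29.37×21 = 632.1 + 2498.1 + 573.26 + 318.42 + 616.77 = 4638.65
Index = 6182.55 / 4638.65 × 100 = 133.2834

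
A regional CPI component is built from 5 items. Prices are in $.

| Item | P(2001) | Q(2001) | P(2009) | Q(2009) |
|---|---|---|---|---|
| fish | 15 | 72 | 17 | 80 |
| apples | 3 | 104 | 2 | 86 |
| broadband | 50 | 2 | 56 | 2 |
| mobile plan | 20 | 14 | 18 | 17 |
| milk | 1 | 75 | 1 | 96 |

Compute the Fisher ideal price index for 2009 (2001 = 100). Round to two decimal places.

101.95

Laspeyres component (base-period weights):
ΣP(2009)Q(2001) = 17×72 + 2×104 + 56×2 + 18×14 + 1×75 = 1224 + 208 + 112 + 252 + 75 = 1871
ΣP(2001)Q(2001) = 15×72 + 3×104 + 50×2 + 20×14 + 1×75 = 1080 + 312 + 100 + 280 + 75 = 1847
L = 1871 / 1847 × 100 = 101.2994
Paasche component (current-period weights):
ΣP(2009)Q(2009) = 17×80 + 2×86 + 56×2 + 18×17 + 1×96 = 1360 + 172 + 112 + 306 + 96 = 2046
ΣP(2001)Q(2009) = 15×80 + 3×86 + 50×2 + 20×17 + 1×96 = 1200 + 258 + 100 + 340 + 96 = 1994
P = 2046 / 1994 × 100 = 102.6078
Fisher = √(L × P) = √(101.2994 × 102.6078) = 101.9515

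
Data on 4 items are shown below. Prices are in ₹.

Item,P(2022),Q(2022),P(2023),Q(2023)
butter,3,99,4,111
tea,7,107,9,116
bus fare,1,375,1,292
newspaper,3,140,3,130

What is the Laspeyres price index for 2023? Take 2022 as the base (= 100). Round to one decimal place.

Laspeyres price index uses base-period quantities as weights.
ΣP(2023)·Q(2022) = 4×99 + 9×107 + 1×375 + 3×140 = 396 + 963 + 375 + 420 = 2154
ΣP(2022)·Q(2022) = 3×99 + 7×107 + 1×375 + 3×140 = 297 + 749 + 375 + 420 = 1841
Index = 2154 / 1841 × 100 = 117.0016

117.0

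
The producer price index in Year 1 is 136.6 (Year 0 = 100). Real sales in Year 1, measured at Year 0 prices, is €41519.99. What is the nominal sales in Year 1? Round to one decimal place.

Nominal = Real × (Index/100) = 41519.99 × (136.6/100)
        = 41519.99 × 1.366 = 56716.3063

56716.3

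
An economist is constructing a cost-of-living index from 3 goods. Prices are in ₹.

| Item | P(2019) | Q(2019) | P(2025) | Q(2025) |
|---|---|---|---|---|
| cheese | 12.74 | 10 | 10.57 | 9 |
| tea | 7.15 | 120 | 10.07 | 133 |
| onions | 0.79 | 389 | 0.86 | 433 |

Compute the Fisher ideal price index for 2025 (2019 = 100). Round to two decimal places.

Laspeyres component (base-period weights):
ΣP(2025)Q(2019) = 10.57×10 + 10.07×120 + 0.86×389 = 105.7 + 1208.4 + 334.54 = 1648.64
ΣP(2019)Q(2019) = 12.74×10 + 7.15×120 + 0.79×389 = 127.4 + 858 + 307.31 = 1292.71
L = 1648.64 / 1292.71 × 100 = 127.5336
Paasche component (current-period weights):
ΣP(2025)Q(2025) = 10.57×9 + 10.07×133 + 0.86×433 = 95.13 + 1339.31 + 372.38 = 1806.82
ΣP(2019)Q(2025) = 12.74×9 + 7.15×133 + 0.79×433 = 114.66 + 950.95 + 342.07 = 1407.68
P = 1806.82 / 1407.68 × 100 = 128.3545
Fisher = √(L × P) = √(127.5336 × 128.3545) = 127.9434

127.94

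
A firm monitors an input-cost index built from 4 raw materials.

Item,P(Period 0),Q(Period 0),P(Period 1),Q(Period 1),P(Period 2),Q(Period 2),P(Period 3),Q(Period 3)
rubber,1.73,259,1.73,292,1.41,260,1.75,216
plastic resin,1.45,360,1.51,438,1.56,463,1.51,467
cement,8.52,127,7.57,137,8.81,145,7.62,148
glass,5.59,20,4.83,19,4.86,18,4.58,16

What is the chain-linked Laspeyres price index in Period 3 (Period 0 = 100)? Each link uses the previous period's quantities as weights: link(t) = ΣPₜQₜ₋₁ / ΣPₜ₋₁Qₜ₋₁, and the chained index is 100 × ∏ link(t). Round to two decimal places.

Link Period 0→Period 1:
ΣP(Period 1)Q(Period 0) = 1.73×259 + 1.51×360 + 7.57×127 + 4.83×20 = 448.07 + 543.6 + 961.39 + 96.6 = 2049.66
ΣP(Period 0)Q(Period 0) = 1.73×259 + 1.45×360 + 8.52×127 + 5.59×20 = 448.07 + 522 + 1082.04 + 111.8 = 2163.91
link = 2049.66/2163.91 = 0.947202
Link Period 1→Period 2:
ΣP(Period 2)Q(Period 1) = 1.41×292 + 1.56×438 + 8.81×137 + 4.86×19 = 411.72 + 683.28 + 1206.97 + 92.34 = 2394.31
ΣP(Period 1)Q(Period 1) = 1.73×292 + 1.51×438 + 7.57×137 + 4.83×19 = 505.16 + 661.38 + 1037.09 + 91.77 = 2295.4
link = 2394.31/2295.4 = 1.043091
Link Period 2→Period 3:
ΣP(Period 3)Q(Period 2) = 1.75×260 + 1.51×463 + 7.62×145 + 4.58×18 = 455 + 699.13 + 1104.9 + 82.44 = 2341.47
ΣP(Period 2)Q(Period 2) = 1.41×260 + 1.56×463 + 8.81×145 + 4.86×18 = 366.6 + 722.28 + 1277.45 + 87.48 = 2453.81
link = 2341.47/2453.81 = 0.954218
Chained index = 100 × 0.947202 × 1.043091 × 0.954218 = 94.2784

94.28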